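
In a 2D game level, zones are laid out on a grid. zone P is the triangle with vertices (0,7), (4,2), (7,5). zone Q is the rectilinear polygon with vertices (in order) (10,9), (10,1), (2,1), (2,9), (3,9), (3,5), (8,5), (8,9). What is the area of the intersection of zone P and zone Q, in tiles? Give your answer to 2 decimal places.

9.29

The intersection is the polygon with vertices (4,2), (2,4.5), (2,6.429), (3,6.143), (3,5), (7,5).
By the shoelace formula its area is 9.29.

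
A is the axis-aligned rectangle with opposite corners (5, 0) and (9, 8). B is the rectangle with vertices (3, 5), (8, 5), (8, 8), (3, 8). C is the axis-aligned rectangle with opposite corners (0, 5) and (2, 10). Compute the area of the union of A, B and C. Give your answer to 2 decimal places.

48.00

By inclusion–exclusion:
Individual areas: |A| = 32, |B| = 15, |C| = 10.
|A∩B|: x∈[5,8], y∈[5,8] → 3·3 = 9.
|A∩C| = 0 (no overlap).
|B∩C| = 0 (no overlap).
|A∩B∩C| = 0.
|A ∪ B ∪ C| = 57 − 9 + 0 = 48.00.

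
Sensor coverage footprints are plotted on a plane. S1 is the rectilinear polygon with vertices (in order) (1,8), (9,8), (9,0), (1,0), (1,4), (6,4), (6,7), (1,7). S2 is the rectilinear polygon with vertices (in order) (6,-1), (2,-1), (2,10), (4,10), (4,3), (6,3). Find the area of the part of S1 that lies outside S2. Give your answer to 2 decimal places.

33.00

|S1| = 49, |S1∩S2| = 16.
|S1 ∖ S2| = |S1| − |S1∩S2| = 49 − 16 = 33.00.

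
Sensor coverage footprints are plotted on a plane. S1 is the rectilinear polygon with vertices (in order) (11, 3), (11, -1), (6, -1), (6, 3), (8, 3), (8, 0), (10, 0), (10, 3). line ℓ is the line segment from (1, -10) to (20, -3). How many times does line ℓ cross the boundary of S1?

0

The segment lies entirely outside S1 and never meets its boundary.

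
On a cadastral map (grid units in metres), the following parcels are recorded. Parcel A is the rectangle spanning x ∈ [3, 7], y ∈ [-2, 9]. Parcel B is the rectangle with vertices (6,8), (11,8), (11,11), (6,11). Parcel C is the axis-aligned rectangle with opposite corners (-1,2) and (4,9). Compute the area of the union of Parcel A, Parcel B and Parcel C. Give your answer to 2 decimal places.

By inclusion–exclusion:
Individual areas: |Parcel A| = 44, |Parcel B| = 15, |Parcel C| = 35.
|Parcel A∩Parcel B|: x∈[6,7], y∈[8,9] → 1·1 = 1.
|Parcel A∩Parcel C|: x∈[3,4], y∈[2,9] → 1·7 = 7.
|Parcel B∩Parcel C| = 0 (no overlap).
|Parcel A∩Parcel B∩Parcel C| = 0.
|Parcel A ∪ Parcel B ∪ Parcel C| = 94 − 8 + 0 = 86.00.

86.00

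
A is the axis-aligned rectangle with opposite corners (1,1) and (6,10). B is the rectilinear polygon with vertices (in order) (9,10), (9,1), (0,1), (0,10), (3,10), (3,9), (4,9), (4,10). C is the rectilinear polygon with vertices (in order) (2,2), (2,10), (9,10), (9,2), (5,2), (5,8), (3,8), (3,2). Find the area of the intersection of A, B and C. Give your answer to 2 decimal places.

19.00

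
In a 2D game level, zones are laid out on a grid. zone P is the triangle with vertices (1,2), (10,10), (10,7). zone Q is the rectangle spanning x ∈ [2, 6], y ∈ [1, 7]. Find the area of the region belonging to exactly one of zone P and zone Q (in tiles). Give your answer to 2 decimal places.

29.50

|zone P| = 13.5, |zone Q| = 24, |zone P∩zone Q| = 4.
|zone P △ zone Q| = |zone P| + |zone Q| − 2·|zone P∩zone Q| = 13.5 + 24 − 8 = 29.50.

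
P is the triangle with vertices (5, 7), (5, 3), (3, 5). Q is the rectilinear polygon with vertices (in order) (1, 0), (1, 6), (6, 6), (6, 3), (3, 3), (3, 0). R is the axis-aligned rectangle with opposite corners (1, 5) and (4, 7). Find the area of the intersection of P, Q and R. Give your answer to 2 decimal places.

The intersection is the polygon with vertices (4,6), (4,5), (3,5).
By the shoelace formula its area is 0.50.

0.50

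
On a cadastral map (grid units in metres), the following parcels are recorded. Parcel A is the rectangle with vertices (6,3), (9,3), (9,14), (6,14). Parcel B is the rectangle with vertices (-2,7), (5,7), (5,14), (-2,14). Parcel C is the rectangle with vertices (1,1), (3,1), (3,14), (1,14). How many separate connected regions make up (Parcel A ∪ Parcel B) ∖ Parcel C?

(Parcel A ∪ Parcel B) ∖ Parcel C splits into 3 disjoint pieces (area 33, area 14, area 21).

3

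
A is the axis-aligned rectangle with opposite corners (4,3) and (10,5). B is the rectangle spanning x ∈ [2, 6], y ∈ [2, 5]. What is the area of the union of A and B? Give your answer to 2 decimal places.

20.00

By inclusion–exclusion:
Individual areas: |A| = 12, |B| = 12.
|A∩B|: x∈[4,6], y∈[3,5] → 2·2 = 4.
|A ∪ B| = 24 − 4 = 20.00.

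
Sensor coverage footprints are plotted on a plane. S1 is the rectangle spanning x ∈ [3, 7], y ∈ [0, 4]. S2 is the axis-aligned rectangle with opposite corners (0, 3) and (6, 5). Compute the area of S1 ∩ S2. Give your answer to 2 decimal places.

3.00

|S1∩S2|: x∈[3,6], y∈[3,4] → 3·1 = 3.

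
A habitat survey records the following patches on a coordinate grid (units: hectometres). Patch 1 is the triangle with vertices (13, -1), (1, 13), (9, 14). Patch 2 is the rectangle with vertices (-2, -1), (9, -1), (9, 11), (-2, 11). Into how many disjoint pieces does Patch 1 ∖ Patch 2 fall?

Patch 1 ∖ Patch 2 is a single connected region.

1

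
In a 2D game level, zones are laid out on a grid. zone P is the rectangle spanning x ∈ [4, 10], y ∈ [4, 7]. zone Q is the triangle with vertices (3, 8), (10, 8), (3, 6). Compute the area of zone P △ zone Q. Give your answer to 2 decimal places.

|zone P| = 18, |zone Q| = 7, |zone P∩zone Q| = 0.8929.
|zone P △ zone Q| = |zone P| + |zone Q| − 2·|zone P∩zone Q| = 18 + 7 − 1.7857 = 23.21.

23.21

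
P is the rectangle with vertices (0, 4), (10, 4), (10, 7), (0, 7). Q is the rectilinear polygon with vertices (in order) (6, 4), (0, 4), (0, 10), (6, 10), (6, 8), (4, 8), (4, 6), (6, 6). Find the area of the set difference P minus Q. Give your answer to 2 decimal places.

|P| = 30, |P∩Q| = 16.
|P ∖ Q| = |P| − |P∩Q| = 30 − 16 = 14.00.

14.00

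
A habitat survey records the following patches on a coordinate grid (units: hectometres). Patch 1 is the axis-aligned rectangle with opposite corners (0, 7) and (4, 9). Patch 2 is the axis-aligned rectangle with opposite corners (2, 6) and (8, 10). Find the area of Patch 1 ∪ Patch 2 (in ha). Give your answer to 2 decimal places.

28.00

By inclusion–exclusion:
Individual areas: |Patch 1| = 8, |Patch 2| = 24.
|Patch 1∩Patch 2|: x∈[2,4], y∈[7,9] → 2·2 = 4.
|Patch 1 ∪ Patch 2| = 32 − 4 = 28.00.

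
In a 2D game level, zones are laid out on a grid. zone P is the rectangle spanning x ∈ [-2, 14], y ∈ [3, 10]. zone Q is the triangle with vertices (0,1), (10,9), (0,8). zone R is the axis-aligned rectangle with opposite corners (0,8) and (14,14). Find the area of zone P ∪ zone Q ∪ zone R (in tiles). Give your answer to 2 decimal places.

By inclusion–exclusion:
Individual areas: |zone P| = 112, |zone Q| = 35, |zone R| = 84.
|zone P∩zone Q| = 32.5.
|zone P∩zone R|: x∈[0,14], y∈[8,10] → 14·2 = 28.
|zone Q∩zone R| = 4.375.
|zone P∩zone Q∩zone R| = 4.375.
|zone P ∪ zone Q ∪ zone R| = 231 − 64.875 + 4.375 = 170.50.

170.50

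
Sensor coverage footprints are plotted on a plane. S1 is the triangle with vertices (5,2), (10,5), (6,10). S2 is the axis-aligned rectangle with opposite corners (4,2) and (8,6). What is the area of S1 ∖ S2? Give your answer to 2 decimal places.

10.20

|S1| = 18.5, |S1∩S2| = 8.3.
|S1 ∖ S2| = |S1| − |S1∩S2| = 18.5 − 8.3 = 10.20.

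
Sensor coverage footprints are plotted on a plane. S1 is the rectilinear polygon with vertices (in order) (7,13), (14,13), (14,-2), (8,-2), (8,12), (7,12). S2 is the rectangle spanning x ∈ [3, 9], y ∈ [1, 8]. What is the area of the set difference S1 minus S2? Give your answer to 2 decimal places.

84.00

|S1| = 91, |S1∩S2| = 7.
|S1 ∖ S2| = |S1| − |S1∩S2| = 91 − 7 = 84.00.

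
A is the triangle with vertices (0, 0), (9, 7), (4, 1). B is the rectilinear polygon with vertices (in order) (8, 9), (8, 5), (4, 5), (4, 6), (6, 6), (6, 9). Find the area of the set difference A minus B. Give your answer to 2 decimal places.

8.81

|A| = 9.5, |A∩B| = 0.6937.
|A ∖ B| = |A| − |A∩B| = 9.5 − 0.6937 = 8.81.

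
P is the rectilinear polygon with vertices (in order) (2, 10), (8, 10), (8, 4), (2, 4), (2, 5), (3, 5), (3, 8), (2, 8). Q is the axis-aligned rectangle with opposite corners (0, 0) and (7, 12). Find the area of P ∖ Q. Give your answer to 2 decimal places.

6.00

|P| = 33, |P∩Q| = 27.
|P ∖ Q| = |P| − |P∩Q| = 33 − 27 = 6.00.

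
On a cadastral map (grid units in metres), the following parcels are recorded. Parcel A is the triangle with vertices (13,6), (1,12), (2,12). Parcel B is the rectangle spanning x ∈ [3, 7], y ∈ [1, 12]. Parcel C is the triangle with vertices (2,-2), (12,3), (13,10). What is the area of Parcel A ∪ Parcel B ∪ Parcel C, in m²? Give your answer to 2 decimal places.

75.15

By inclusion–exclusion:
Individual areas: |Parcel A| = 3, |Parcel B| = 44, |Parcel C| = 32.5.
|Parcel A∩Parcel B| = 1.4545.
|Parcel A∩Parcel C| = 0.1333.
|Parcel B∩Parcel C| = 2.7614.
|Parcel A∩Parcel B∩Parcel C| = 0.
|Parcel A ∪ Parcel B ∪ Parcel C| = 79.5 − 4.3492 + 0 = 75.15.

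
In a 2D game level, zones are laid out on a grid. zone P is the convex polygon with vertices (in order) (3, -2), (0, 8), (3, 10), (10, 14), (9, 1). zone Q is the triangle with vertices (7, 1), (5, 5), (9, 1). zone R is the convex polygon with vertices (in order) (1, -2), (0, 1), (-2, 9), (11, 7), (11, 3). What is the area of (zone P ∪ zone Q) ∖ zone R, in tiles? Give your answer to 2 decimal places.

36.45

|zone P ∪ zone Q| = 97.5.
|(zone P ∪ zone Q) ∩ zone R| = 61.0499.
|(zone P ∪ zone Q) ∖ zone R| = 97.5 − 61.0499 = 36.45.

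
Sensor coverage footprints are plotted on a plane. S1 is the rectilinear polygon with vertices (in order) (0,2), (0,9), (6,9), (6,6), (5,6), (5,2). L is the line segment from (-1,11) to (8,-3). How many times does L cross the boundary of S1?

The segment meets the boundary at (4.786,2), (0.286,9).

2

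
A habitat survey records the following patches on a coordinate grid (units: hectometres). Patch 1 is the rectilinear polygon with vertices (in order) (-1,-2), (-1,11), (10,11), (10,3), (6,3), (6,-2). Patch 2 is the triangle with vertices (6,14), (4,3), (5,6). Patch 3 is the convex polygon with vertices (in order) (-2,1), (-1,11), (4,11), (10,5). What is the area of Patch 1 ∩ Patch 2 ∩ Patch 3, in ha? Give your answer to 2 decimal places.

1.97

The intersection is the polygon with vertices (5,6), (4,3), (5.231,9.769), (5.444,9.556).
By the shoelace formula its area is 1.97.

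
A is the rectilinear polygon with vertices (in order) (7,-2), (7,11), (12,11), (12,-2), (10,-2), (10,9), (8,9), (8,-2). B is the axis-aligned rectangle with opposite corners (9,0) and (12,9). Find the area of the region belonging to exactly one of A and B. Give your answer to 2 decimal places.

|A| = 43, |B| = 27, |A∩B| = 18.
|A △ B| = |A| + |B| − 2·|A∩B| = 43 + 27 − 36 = 34.00.

34.00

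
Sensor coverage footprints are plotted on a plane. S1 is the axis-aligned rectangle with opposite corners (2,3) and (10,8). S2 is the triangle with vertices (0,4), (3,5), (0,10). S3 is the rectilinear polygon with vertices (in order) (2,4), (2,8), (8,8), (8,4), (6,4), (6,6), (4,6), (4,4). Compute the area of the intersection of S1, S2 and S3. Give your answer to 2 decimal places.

The intersection is the polygon with vertices (3,5), (2,4.667), (2,6.667).
By the shoelace formula its area is 1.00.

1.00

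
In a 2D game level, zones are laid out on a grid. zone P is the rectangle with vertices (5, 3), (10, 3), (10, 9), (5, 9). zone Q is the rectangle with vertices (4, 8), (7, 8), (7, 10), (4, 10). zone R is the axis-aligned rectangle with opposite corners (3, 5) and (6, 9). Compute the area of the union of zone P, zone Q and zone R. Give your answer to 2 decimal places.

41.00

By inclusion–exclusion:
Individual areas: |zone P| = 30, |zone Q| = 6, |zone R| = 12.
|zone P∩zone Q|: x∈[5,7], y∈[8,9] → 2·1 = 2.
|zone P∩zone R|: x∈[5,6], y∈[5,9] → 1·4 = 4.
|zone Q∩zone R|: x∈[4,6], y∈[8,9] → 2·1 = 2.
|zone P∩zone Q∩zone R| = 1.
|zone P ∪ zone Q ∪ zone R| = 48 − 8 + 1 = 41.00.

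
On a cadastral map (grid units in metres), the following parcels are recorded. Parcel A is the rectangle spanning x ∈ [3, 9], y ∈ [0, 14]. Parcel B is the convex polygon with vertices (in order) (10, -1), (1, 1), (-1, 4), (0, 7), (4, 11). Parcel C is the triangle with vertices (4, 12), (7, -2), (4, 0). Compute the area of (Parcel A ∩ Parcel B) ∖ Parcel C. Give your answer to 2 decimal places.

|Parcel A ∩ Parcel B| = 39.8056.
|(Parcel A ∩ Parcel B) ∩ Parcel C| = 14.9911.
|(Parcel A ∩ Parcel B) ∖ Parcel C| = 39.8056 − 14.9911 = 24.81.

24.81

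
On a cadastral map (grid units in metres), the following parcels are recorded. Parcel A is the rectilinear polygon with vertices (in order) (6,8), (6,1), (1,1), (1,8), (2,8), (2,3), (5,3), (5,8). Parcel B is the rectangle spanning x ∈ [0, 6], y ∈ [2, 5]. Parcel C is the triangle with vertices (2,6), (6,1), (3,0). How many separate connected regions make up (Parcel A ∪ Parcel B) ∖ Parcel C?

2

(Parcel A ∪ Parcel B) ∖ Parcel C splits into 2 disjoint pieces (area 9.4, area 12).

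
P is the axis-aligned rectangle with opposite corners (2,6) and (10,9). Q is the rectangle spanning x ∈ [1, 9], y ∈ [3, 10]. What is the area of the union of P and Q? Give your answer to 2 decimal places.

59.00

By inclusion–exclusion:
Individual areas: |P| = 24, |Q| = 56.
|P∩Q|: x∈[2,9], y∈[6,9] → 7·3 = 21.
|P ∪ Q| = 80 − 21 = 59.00.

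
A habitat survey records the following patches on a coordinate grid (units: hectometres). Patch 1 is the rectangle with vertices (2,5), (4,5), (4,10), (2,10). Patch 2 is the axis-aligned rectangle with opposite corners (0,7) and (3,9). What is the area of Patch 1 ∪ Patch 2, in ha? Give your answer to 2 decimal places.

14.00

By inclusion–exclusion:
Individual areas: |Patch 1| = 10, |Patch 2| = 6.
|Patch 1∩Patch 2|: x∈[2,3], y∈[7,9] → 1·2 = 2.
|Patch 1 ∪ Patch 2| = 16 − 2 = 14.00.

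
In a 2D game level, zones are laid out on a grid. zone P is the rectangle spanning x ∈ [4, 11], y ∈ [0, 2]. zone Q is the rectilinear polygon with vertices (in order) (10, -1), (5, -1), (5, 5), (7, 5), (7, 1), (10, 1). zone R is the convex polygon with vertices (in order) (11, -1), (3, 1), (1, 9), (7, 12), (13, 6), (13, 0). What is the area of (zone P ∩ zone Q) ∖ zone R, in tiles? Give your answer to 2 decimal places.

0.50

|zone P ∩ zone Q| = 7.
|(zone P ∩ zone Q) ∩ zone R| = 6.5.
|(zone P ∩ zone Q) ∖ zone R| = 7 − 6.5 = 0.50.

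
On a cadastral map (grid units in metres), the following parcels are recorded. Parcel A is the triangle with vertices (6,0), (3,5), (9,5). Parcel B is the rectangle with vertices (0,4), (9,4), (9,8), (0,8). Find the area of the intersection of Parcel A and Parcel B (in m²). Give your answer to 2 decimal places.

5.40

The intersection is the polygon with vertices (3,5), (9,5), (8.4,4), (3.6,4).
By the shoelace formula its area is 5.40.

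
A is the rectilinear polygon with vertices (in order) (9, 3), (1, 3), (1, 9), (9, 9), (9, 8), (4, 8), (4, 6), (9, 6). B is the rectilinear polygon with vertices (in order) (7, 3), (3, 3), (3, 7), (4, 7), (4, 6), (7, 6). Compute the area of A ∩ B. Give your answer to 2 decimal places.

13.00

The intersection is the polygon with vertices (3,3), (3,7), (4,7), (4,6), (7,6), (7,3).
By the shoelace formula its area is 13.00.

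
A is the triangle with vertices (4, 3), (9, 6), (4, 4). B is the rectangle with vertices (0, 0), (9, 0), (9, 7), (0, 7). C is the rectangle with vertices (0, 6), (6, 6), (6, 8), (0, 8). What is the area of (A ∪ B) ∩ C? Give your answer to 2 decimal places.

The region (A ∪ B) ∩ C is the polygon with vertices (0,7), (6,7), (6,6), (0,6).
By the shoelace formula its area is 6.00.

6.00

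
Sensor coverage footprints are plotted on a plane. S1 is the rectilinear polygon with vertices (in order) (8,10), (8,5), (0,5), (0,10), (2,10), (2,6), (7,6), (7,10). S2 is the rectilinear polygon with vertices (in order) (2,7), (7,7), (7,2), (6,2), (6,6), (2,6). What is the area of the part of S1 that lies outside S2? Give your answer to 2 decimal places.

19.00

|S1| = 20, |S1∩S2| = 1.
|S1 ∖ S2| = |S1| − |S1∩S2| = 20 − 1 = 19.00.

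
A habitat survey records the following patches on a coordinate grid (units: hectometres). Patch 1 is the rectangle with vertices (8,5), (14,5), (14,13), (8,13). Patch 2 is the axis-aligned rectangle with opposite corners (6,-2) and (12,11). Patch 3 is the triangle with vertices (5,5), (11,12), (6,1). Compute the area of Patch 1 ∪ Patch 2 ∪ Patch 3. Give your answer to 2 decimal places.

104.58

By inclusion–exclusion:
Individual areas: |Patch 1| = 48, |Patch 2| = 78, |Patch 3| = 15.5.
|Patch 1∩Patch 2|: x∈[8,12], y∈[5,11] → 4·6 = 24.
|Patch 1∩Patch 3| = 4.65.
|Patch 2∩Patch 3| = 12.7154.
|Patch 1∩Patch 2∩Patch 3| = 4.4487.
|Patch 1 ∪ Patch 2 ∪ Patch 3| = 141.5 − 41.3654 + 4.4487 = 104.58.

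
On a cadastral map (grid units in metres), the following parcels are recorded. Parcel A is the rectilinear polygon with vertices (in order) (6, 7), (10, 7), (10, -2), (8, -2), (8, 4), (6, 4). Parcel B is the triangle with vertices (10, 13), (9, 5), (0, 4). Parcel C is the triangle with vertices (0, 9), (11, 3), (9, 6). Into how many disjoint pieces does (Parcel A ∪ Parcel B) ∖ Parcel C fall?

2

(Parcel A ∪ Parcel B) ∖ Parcel C splits into 2 disjoint pieces (area 20.1351, area 24.0795).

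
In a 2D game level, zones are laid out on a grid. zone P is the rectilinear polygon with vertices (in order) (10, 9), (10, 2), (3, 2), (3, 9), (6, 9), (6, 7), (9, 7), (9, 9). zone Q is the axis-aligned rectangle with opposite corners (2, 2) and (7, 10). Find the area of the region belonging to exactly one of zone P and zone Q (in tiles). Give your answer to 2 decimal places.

31.00

|zone P| = 43, |zone Q| = 40, |zone P∩zone Q| = 26.
|zone P △ zone Q| = |zone P| + |zone Q| − 2·|zone P∩zone Q| = 43 + 40 − 52 = 31.00.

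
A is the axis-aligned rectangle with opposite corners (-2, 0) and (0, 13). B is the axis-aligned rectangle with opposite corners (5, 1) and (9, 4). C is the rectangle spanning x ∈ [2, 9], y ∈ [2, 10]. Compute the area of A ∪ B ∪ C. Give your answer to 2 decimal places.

By inclusion–exclusion:
Individual areas: |A| = 26, |B| = 12, |C| = 56.
|A∩B| = 0 (no overlap).
|A∩C| = 0 (no overlap).
|B∩C|: x∈[5,9], y∈[2,4] → 4·2 = 8.
|A∩B∩C| = 0.
|A ∪ B ∪ C| = 94 − 8 + 0 = 86.00.

86.00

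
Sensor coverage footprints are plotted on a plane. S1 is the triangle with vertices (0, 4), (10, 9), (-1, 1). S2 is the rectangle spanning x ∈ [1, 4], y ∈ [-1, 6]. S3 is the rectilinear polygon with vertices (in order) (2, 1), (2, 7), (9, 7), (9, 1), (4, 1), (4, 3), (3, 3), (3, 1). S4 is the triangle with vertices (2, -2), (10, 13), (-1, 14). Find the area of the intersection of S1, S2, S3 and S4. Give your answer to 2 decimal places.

3.18

The intersection is the polygon with vertices (2,3.182), (2,5), (4,6), (4,4.636).
By the shoelace formula its area is 3.18.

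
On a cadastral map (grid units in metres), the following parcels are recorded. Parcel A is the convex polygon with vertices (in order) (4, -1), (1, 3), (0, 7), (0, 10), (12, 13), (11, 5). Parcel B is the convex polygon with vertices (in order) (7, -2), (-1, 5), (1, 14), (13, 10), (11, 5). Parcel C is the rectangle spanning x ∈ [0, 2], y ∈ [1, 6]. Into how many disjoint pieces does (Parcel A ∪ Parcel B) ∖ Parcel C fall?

(Parcel A ∪ Parcel B) ∖ Parcel C is a single connected region.

1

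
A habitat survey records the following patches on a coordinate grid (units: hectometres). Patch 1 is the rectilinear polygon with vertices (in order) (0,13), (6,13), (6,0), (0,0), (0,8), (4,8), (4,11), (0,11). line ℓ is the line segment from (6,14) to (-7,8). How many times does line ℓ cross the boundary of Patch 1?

2

The segment meets the boundary at (0,11.231), (3.833,13).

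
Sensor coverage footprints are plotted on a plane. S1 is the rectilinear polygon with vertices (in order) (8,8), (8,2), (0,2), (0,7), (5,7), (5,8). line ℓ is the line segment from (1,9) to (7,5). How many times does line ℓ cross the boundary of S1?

1

The segment meets the boundary at (4,7).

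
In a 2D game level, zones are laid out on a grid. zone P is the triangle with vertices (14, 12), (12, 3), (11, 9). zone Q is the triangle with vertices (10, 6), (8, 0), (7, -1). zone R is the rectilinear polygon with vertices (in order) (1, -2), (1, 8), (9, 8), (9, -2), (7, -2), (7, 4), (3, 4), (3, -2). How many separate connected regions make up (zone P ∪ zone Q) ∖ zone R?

2

(zone P ∪ zone Q) ∖ zone R splits into 2 disjoint pieces (area 10.5, area 0.3333).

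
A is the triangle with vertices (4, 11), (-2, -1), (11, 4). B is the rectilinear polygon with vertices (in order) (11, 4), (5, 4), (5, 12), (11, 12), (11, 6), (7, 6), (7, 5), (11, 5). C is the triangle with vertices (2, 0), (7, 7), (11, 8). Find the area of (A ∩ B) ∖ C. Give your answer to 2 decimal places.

|A ∩ B| = 15.5.
|(A ∩ B) ∩ C| = 4.8478.
|(A ∩ B) ∖ C| = 15.5 − 4.8478 = 10.65.

10.65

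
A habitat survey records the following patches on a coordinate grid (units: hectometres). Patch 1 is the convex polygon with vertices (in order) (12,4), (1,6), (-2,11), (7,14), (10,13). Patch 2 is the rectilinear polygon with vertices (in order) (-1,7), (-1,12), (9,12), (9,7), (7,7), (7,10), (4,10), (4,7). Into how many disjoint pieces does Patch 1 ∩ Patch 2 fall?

Patch 1 ∩ Patch 2 is a single connected region.

1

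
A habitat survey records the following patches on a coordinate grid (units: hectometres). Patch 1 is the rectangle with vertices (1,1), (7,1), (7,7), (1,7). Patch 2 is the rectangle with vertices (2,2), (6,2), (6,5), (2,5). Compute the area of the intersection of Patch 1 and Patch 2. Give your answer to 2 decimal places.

12.00

|Patch 1∩Patch 2|: x∈[2,6], y∈[2,5] → 4·3 = 12.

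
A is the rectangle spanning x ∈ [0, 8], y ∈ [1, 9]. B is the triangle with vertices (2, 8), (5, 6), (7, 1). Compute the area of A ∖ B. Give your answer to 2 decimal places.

58.50

|A| = 64, |A∩B| = 5.5.
|A ∖ B| = |A| − |A∩B| = 64 − 5.5 = 58.50.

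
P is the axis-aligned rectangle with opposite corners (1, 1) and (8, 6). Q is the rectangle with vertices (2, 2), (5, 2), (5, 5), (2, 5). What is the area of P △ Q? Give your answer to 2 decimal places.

26.00

|P∩Q|: x∈[2,5], y∈[2,5] → 3·3 = 9.
|P △ Q| = |P| + |Q| − 2·|P∩Q| = 35 + 9 − 18 = 26.00.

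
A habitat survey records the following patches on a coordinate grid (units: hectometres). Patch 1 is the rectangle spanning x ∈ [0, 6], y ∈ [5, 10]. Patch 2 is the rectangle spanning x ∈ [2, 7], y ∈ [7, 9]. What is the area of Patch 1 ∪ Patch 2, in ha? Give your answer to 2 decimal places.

By inclusion–exclusion:
Individual areas: |Patch 1| = 30, |Patch 2| = 10.
|Patch 1∩Patch 2|: x∈[2,6], y∈[7,9] → 4·2 = 8.
|Patch 1 ∪ Patch 2| = 40 − 8 = 32.00.

32.00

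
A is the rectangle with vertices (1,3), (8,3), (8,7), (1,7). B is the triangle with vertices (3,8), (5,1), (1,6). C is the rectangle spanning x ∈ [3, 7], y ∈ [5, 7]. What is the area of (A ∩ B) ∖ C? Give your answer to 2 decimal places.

6.19

|A ∩ B| = 7.3286.
|(A ∩ B) ∩ C| = 1.1429.
|(A ∩ B) ∖ C| = 7.3286 − 1.1429 = 6.19.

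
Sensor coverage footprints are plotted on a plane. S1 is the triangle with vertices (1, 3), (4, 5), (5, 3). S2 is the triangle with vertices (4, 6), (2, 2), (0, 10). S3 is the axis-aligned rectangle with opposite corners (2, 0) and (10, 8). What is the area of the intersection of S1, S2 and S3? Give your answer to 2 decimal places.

The intersection is the polygon with vertices (2.5,3), (2,3), (2,3.667), (3.25,4.5).
By the shoelace formula its area is 0.79.

0.79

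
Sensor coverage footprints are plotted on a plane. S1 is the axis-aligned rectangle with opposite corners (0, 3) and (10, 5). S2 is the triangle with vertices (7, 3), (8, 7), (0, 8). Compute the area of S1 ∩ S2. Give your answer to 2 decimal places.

3.30

The intersection is the polygon with vertices (7.5,5), (7,3), (4.2,5).
By the shoelace formula its area is 3.30.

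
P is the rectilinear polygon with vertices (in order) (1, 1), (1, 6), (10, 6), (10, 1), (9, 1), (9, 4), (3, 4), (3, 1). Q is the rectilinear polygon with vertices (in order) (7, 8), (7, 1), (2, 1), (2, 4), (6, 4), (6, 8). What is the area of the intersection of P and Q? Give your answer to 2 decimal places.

5.00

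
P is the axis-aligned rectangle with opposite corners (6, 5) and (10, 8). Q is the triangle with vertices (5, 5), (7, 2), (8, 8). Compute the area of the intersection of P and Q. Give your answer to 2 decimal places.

The intersection is the polygon with vertices (6,5), (6,6), (8,8), (7.5,5).
By the shoelace formula its area is 3.25.

3.25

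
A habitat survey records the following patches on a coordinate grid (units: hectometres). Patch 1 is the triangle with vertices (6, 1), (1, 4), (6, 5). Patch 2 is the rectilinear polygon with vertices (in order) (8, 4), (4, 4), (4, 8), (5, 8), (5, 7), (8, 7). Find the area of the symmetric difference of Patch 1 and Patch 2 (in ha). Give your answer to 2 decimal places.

|Patch 1| = 10, |Patch 2| = 13, |Patch 1∩Patch 2| = 1.6.
|Patch 1 △ Patch 2| = |Patch 1| + |Patch 2| − 2·|Patch 1∩Patch 2| = 10 + 13 − 3.2 = 19.80.

19.80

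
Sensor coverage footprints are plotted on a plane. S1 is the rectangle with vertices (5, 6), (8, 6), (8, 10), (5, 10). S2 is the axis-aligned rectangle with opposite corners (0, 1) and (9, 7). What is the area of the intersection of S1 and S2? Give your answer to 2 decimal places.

3.00

|S1∩S2|: x∈[5,8], y∈[6,7] → 3·1 = 3.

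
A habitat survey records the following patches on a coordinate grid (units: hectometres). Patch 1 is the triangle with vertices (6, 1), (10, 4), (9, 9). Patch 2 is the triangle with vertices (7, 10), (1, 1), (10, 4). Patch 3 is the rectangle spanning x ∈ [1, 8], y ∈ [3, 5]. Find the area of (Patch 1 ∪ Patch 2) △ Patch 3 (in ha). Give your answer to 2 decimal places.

|Patch 1 ∪ Patch 2| = 36.7024.
|(Patch 1 ∪ Patch 2) ∩ Patch 3| = 10.
|(Patch 1 ∪ Patch 2) △ Patch 3| = 36.7024 + 14 − 20 = 30.70.

30.70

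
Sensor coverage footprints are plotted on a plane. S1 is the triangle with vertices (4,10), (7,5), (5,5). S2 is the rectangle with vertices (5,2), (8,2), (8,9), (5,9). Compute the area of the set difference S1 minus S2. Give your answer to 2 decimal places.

1.67

|S1| = 5, |S1∩S2| = 3.3333.
|S1 ∖ S2| = |S1| − |S1∩S2| = 5 − 3.3333 = 1.67.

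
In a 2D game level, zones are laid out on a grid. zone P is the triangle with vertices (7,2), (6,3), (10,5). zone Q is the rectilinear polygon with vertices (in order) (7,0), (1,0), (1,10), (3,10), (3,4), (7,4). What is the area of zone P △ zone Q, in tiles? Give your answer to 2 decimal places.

|zone P| = 3, |zone Q| = 36, |zone P∩zone Q| = 0.75.
|zone P △ zone Q| = |zone P| + |zone Q| − 2·|zone P∩zone Q| = 3 + 36 − 1.5 = 37.50.

37.50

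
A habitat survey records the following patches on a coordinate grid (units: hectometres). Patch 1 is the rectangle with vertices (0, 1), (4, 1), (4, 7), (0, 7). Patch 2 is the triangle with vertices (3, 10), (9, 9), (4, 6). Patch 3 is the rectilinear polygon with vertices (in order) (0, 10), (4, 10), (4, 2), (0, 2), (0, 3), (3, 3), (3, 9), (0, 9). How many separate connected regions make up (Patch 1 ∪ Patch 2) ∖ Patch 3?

(Patch 1 ∪ Patch 2) ∖ Patch 3 splits into 3 disjoint pieces (area 4, area 12, area 9.5833).

3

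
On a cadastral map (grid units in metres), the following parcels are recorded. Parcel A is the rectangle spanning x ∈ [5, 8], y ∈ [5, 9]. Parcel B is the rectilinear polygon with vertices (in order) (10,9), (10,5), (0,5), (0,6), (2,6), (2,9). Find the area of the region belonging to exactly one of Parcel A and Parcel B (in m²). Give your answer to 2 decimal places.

22.00

|Parcel A| = 12, |Parcel B| = 34, |Parcel A∩Parcel B| = 12.
|Parcel A △ Parcel B| = |Parcel A| + |Parcel B| − 2·|Parcel A∩Parcel B| = 12 + 34 − 24 = 22.00.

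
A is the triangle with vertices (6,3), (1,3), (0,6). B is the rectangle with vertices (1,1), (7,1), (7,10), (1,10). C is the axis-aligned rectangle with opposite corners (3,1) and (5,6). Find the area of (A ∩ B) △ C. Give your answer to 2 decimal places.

|A ∩ B| = 6.25.
|(A ∩ B) ∩ C| = 2.
|(A ∩ B) △ C| = 6.25 + 10 − 4 = 12.25.

12.25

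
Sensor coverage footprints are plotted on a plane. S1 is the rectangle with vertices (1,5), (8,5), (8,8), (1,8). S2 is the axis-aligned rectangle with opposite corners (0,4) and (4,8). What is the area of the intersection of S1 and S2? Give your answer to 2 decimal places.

9.00

|S1∩S2|: x∈[1,4], y∈[5,8] → 3·3 = 9.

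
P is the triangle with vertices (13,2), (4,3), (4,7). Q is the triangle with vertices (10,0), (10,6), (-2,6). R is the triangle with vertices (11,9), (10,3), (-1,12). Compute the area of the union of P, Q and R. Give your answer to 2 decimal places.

By inclusion–exclusion:
Individual areas: |P| = 18, |Q| = 36, |R| = 37.5.
|P∩Q| = 15.1.
|P∩R| = 0.8801.
|Q∩R| = 5.5.
|P∩Q∩R| = 0.8462.
|P ∪ Q ∪ R| = 91.5 − 21.4801 + 0.8462 = 70.87.

70.87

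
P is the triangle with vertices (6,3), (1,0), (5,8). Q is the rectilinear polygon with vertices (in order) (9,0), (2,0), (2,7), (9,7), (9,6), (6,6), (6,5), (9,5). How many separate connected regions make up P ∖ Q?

P ∖ Q splits into 2 disjoint pieces (area 0.7, area 0.35).

2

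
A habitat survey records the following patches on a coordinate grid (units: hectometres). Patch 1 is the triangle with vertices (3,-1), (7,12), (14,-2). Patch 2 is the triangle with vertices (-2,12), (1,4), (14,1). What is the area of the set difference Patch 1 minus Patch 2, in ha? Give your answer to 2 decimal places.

55.41

|Patch 1| = 73.5, |Patch 1∩Patch 2| = 18.0943.
|Patch 1 ∖ Patch 2| = |Patch 1| − |Patch 1∩Patch 2| = 73.5 − 18.0943 = 55.41.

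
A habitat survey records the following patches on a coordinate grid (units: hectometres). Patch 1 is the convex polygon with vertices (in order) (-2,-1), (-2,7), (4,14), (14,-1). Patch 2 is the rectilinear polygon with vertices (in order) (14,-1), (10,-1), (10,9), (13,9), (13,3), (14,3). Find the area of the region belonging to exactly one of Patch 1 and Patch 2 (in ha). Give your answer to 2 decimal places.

154.00

|Patch 1| = 144, |Patch 2| = 34, |Patch 1∩Patch 2| = 12.
|Patch 1 △ Patch 2| = |Patch 1| + |Patch 2| − 2·|Patch 1∩Patch 2| = 144 + 34 − 24 = 154.00.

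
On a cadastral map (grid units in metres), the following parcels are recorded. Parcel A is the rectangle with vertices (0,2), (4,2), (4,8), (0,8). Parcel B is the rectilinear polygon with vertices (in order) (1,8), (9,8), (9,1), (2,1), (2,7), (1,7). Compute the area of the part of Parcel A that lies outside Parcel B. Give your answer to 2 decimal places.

|Parcel A| = 24, |Parcel A∩Parcel B| = 13.
|Parcel A ∖ Parcel B| = |Parcel A| − |Parcel A∩Parcel B| = 24 − 13 = 11.00.

11.00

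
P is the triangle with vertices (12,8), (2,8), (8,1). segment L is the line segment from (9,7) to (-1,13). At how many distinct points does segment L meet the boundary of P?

The segment meets the boundary at (7.333,8).

1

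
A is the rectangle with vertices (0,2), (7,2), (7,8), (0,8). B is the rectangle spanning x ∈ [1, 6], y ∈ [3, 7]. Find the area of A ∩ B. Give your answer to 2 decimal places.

20.00

|A∩B|: x∈[1,6], y∈[3,7] → 5·4 = 20.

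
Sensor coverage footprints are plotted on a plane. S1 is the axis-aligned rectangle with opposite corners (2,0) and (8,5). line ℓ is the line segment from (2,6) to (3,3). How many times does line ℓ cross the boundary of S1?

The segment meets the boundary at (2.333,5).

1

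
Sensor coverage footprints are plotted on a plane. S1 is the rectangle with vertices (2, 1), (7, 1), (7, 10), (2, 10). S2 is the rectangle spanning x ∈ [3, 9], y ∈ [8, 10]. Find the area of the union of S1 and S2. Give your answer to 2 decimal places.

By inclusion–exclusion:
Individual areas: |S1| = 45, |S2| = 12.
|S1∩S2|: x∈[3,7], y∈[8,10] → 4·2 = 8.
|S1 ∪ S2| = 57 − 8 = 49.00.

49.00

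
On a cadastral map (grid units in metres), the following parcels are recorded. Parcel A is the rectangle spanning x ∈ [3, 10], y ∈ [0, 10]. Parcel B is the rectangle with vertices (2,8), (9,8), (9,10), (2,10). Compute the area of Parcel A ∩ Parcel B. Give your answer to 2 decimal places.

|Parcel A∩Parcel B|: x∈[3,9], y∈[8,10] → 6·2 = 12.

12.00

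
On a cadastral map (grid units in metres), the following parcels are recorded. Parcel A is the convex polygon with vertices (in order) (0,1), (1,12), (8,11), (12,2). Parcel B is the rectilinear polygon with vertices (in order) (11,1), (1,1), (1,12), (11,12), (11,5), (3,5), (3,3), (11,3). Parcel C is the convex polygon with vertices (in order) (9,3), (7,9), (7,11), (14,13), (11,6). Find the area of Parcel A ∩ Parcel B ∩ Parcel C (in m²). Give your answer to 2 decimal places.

11.33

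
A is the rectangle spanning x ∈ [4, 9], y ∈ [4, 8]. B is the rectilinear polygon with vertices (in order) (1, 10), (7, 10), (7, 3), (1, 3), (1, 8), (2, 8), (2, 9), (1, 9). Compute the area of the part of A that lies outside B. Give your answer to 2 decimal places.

8.00

|A| = 20, |A∩B| = 12.
|A ∖ B| = |A| − |A∩B| = 20 − 12 = 8.00.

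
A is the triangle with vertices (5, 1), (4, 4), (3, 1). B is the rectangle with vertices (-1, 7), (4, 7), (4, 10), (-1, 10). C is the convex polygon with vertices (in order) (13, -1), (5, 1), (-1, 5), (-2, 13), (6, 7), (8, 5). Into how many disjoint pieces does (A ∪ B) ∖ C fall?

2

(A ∪ B) ∖ C splits into 2 disjoint pieces (area 1.0909, area 1.5).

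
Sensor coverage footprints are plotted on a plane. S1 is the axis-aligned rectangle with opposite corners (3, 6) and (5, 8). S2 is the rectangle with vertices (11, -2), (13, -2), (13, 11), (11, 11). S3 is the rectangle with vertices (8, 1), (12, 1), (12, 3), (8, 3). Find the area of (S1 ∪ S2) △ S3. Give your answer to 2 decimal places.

34.00

|S1 ∪ S2| = 30.
|(S1 ∪ S2) ∩ S3| = 2.
|(S1 ∪ S2) △ S3| = 30 + 8 − 4 = 34.00.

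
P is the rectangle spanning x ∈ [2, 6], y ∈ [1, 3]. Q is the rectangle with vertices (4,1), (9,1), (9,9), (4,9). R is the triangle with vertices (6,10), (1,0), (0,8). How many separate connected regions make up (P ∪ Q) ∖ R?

(P ∪ Q) ∖ R is a single connected region.

1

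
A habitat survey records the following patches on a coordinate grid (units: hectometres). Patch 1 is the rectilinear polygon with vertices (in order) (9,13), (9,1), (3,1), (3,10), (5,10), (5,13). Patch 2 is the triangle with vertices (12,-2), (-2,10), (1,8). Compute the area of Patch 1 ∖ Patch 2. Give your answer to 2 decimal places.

|Patch 1| = 66, |Patch 1∩Patch 2| = 1.8039.
|Patch 1 ∖ Patch 2| = |Patch 1| − |Patch 1∩Patch 2| = 66 − 1.8039 = 64.20.

64.20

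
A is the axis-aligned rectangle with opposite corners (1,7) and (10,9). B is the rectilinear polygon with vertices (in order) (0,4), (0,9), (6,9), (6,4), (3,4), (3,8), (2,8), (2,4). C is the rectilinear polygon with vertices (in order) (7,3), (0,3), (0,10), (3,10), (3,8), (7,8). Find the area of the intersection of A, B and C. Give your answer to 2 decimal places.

6.00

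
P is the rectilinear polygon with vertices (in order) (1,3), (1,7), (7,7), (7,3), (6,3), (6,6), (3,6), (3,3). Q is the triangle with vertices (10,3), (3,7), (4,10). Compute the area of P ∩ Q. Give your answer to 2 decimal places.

The intersection is the polygon with vertices (6.571,7), (7,6.5), (7,4.714), (6,5.286), (6,6), (4.75,6), (3,7).
By the shoelace formula its area is 4.02.

4.02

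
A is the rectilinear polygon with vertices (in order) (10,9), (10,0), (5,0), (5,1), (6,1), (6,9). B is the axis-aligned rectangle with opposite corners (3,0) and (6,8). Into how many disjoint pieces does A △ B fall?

1

A △ B is a single connected region.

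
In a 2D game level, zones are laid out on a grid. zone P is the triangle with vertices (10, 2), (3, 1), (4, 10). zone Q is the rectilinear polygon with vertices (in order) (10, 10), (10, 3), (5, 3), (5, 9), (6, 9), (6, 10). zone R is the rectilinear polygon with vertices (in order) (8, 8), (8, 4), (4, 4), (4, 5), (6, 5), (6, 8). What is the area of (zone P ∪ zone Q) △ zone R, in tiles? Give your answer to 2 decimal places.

42.96

|zone P ∪ zone Q| = 52.9583.
|(zone P ∪ zone Q) ∩ zone R| = 10.
|(zone P ∪ zone Q) △ zone R| = 52.9583 + 10 − 20 = 42.96.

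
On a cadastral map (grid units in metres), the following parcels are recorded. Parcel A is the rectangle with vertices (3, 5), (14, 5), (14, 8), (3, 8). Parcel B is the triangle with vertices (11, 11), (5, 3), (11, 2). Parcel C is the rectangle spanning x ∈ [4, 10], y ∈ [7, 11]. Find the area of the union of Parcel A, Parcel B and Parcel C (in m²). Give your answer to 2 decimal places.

66.83

By inclusion–exclusion:
Individual areas: |Parcel A| = 33, |Parcel B| = 27, |Parcel C| = 24.
|Parcel A∩Parcel B| = 10.125.
|Parcel A∩Parcel C|: x∈[4,10], y∈[7,8] → 6·1 = 6.
|Parcel B∩Parcel C| = 2.6667.
|Parcel A∩Parcel B∩Parcel C| = 1.625.
|Parcel A ∪ Parcel B ∪ Parcel C| = 84 − 18.7917 + 1.625 = 66.83.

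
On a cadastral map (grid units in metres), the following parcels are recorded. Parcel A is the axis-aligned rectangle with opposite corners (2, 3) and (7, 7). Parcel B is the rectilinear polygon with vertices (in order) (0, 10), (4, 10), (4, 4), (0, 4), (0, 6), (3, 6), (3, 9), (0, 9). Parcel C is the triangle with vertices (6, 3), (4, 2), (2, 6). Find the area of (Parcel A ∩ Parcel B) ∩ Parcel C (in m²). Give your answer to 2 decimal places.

1.50

The region (Parcel A ∩ Parcel B) ∩ Parcel C is the polygon with vertices (4,4), (3,4), (2,6), (4,4.5).
By the shoelace formula its area is 1.50.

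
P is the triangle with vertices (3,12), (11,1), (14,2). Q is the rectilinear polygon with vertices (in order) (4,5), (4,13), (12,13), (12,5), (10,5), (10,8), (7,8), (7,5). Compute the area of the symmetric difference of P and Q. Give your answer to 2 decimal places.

67.92

|P| = 20.5, |Q| = 55, |P∩Q| = 3.7898.
|P △ Q| = |P| + |Q| − 2·|P∩Q| = 20.5 + 55 − 7.5795 = 67.92.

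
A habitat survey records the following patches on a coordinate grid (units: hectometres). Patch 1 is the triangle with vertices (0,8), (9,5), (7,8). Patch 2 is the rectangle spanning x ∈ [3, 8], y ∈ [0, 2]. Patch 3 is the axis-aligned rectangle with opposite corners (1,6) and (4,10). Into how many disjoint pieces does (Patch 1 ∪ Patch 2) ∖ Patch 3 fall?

(Patch 1 ∪ Patch 2) ∖ Patch 3 splits into 3 disjoint pieces (area 0.1667, area 7.8333, area 10).

3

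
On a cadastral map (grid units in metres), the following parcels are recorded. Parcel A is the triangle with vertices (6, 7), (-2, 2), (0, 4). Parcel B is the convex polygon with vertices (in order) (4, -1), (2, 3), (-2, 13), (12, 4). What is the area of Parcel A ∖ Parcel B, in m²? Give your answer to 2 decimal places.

|Parcel A| = 3, |Parcel A∩Parcel B| = 1.3067.
|Parcel A ∖ Parcel B| = |Parcel A| − |Parcel A∩Parcel B| = 3 − 1.3067 = 1.69.

1.69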